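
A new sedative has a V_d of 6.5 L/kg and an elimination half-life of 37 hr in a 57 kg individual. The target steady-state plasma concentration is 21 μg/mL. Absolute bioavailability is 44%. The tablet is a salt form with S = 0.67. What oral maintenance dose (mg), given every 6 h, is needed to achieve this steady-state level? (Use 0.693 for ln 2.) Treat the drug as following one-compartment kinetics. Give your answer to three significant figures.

2970 mg

Total Vd = 6.5 × 57 = 370.5 L
CL = 0.693 × Vd / t½ = 0.693 × 370.5 / 37 = 6.939 L/h
D = CL × Css × τ / F / S = 6.939 × 21 × 6 / 0.44 / 0.67 = 2966 mg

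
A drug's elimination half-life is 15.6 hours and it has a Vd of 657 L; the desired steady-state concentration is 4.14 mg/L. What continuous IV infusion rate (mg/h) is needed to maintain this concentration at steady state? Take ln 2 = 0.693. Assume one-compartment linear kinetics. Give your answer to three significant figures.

CL = ln 2 · Vd / t½ = 0.693 × 657.0 / 15.6 = 29.19 L/h
Infusion rate = CL × Css = 29.19 × 4.14 = 120.8 mg/h

121 mg/h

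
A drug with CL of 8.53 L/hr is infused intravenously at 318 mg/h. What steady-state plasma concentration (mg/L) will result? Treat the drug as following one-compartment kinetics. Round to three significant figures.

37.3 mg/L

Css = rate / CL = 318 / 8.530 = 37.28 mg/L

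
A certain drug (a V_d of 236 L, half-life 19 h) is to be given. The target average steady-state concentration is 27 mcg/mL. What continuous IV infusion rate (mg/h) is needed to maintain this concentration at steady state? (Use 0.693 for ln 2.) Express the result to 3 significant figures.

232 mg/h

CL = ln 2 · Vd / t½ = 0.693 × 236.0 / 19 = 8.608 L/h
Infusion rate = CL × Css = 8.608 × 27 = 232.4 mg/h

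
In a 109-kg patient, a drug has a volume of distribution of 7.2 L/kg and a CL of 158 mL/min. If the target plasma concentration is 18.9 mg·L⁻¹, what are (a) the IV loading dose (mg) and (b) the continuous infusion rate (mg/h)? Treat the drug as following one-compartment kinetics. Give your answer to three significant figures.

(a) 14800 mg; (b) 179 mg/h

Vd(total) = 109 kg × 7.2 L/kg = 784.8 L
Loading dose = Vd × C = 784.8 × 18.9 = 14830 mg
CL = 158 mL/min = 158 × 0.06 = 9.480 L/h
Infusion rate = 9.480 L/h × 18.9 mg/L = 179.2 mg/h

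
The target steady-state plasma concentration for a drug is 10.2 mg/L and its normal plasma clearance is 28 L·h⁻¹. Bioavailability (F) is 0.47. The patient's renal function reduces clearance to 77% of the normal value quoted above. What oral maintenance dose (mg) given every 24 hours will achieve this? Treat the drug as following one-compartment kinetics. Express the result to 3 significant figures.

11200 mg

Patient clearance = 0.77 × 28.00 = 21.56 L/h
At steady state, dose per interval replaces the amount cleared in that interval: F·D/τ = CL·Css.
D = CL × Css × τ / F = 21.56 × 10.2 × 24 / 0.47 = 11230 mg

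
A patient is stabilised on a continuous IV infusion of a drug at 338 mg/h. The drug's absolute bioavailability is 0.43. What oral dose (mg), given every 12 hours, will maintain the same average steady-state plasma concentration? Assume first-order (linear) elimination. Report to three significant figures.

To maintain the same Css, the systemic dosing rate must be unchanged: F·D/τ = infusion rate.
D = rate × τ / F = 338 × 12 / 0.43 = 9433 mg

9430 mg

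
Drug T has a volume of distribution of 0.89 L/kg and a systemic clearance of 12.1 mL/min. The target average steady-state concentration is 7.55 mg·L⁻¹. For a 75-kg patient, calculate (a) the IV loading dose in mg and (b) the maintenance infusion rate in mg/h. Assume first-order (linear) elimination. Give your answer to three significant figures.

(a) 504 mg; (b) 5.48 mg/h

Vd = 0.89 L/kg × 75 kg = 66.75 L
Loading: fill Vd to C_target → 66.75 L × 7.55 mg/L = 504.0 mg
Convert clearance: 12.1 mL/min × 60 min/h ÷ 1000 mL/L = 0.7260 L/h
Infusion rate = 0.7260 L/h × 7.55 mg/L = 5.481 mg/h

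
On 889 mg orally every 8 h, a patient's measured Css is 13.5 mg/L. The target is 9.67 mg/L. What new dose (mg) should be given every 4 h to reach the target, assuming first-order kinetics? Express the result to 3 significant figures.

318 mg

For first-order elimination, Css ∝ F·D/(CL·τ); F and CL are unchanged, so Css ∝ D/τ.
D₂ = D₁ × (Css,target / Css,current) × (τ₂/τ₁) = 889 × (9.67/13.5) × (4/8) = 318.4 mg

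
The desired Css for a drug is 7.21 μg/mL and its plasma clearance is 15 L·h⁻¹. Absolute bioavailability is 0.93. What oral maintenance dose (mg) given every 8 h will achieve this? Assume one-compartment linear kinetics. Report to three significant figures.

At steady state, dose per interval replaces the amount cleared in that interval: F·D/τ = CL·Css.
D = CL × Css × τ / F = 15.00 × 7.21 × 8 / 0.93 = 930.3 mg

930 mg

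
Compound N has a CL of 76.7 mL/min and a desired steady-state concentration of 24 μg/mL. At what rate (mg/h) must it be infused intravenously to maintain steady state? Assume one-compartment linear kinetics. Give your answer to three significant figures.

Convert clearance: 76.7 mL/min × 60 min/h ÷ 1000 mL/L = 4.602 L/h
Rate = CL × Css = 4.602 × 24 = 110.4 mg/h

110 mg/h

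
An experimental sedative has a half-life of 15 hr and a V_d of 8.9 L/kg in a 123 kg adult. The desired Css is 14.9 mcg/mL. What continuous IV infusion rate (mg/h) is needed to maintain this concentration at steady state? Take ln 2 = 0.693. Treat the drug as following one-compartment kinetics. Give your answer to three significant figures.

754 mg/h

Total Vd = 8.9 × 123 = 1095 L
CL = ln 2 · Vd / t½ = 0.693 × 1095 / 15 = 50.59 L/h
Infusion rate = CL × Css = 50.59 × 14.9 = 753.8 mg/h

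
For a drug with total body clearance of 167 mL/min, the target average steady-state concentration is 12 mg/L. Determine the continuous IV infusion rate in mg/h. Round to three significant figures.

CL = 167 mL/min × 60/1000 = 10.02 L/h
Rate = CL × Css = 10.02 × 12 = 120.2 mg/h

120 mg/h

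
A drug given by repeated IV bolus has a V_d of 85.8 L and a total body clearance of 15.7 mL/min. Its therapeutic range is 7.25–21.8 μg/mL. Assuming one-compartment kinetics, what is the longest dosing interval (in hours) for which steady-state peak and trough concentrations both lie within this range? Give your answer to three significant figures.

CL = 15.7 mL/min × 60/1000 = 0.9420 L/h
k = CL / Vd = 0.9420 / 85.80 = 0.01098 h⁻¹
Between IV bolus doses, concentration decays as C = C₀·e^(−kτ), so C_peak/C_trough = e^(kτ).
τ_max = ln(C_peak/C_trough) / k = ln(21.8/7.25) / 0.01098 = 1.101 / 0.01098 = 100.3 h

100 h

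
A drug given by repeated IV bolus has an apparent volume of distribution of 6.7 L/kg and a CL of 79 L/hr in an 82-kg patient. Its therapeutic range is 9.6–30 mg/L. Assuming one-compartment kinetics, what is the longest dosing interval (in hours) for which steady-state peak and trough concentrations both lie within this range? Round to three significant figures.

Vd(total) = 82 kg × 6.7 L/kg = 549.4 L
k = CL / Vd = 79.00 / 549.4 = 0.1438 h⁻¹
Between IV bolus doses, concentration decays as C = C₀·e^(−kτ), so C_peak/C_trough = e^(kτ).
τ_max = ln(C_peak/C_trough) / k = ln(30/9.6) / 0.1438 = 1.139 / 0.1438 = 7.921 h

7.92 h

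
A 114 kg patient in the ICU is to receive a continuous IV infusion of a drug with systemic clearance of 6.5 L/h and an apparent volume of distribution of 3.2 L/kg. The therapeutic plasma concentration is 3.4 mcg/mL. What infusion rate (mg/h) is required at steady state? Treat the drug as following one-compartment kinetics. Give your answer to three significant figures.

At steady state, infusion rate equals elimination rate: rate in = CL × Css.
Infusion rate = CL · Css = 6.500 L/h × 3.4 mg/L = 22.10 mg/h

22.1 mg/h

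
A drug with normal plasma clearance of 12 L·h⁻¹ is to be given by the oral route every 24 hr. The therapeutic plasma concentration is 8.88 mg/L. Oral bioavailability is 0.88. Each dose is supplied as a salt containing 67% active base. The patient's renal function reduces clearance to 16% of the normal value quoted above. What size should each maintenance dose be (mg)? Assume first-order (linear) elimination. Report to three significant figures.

694 mg

Patient clearance = 0.16 × 12.00 = 1.920 L/h
At steady state, dose per interval replaces the amount cleared in that interval: F·S·D/τ = CL·Css.
D = CL × Css × τ / F / S = 1.920 × 8.88 × 24 / 0.88 / 0.67 = 694.0 mg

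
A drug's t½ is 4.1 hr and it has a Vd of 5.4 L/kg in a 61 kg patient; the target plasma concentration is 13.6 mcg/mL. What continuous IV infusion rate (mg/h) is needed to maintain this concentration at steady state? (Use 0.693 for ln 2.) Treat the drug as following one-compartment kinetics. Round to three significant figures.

Vd(total) = 61 kg × 5.4 L/kg = 329.4 L
CL = 0.693 × Vd / t½ = 0.693 × 329.4 / 4.1 = 55.68 L/h
Infusion rate = CL × Css = 55.68 × 13.6 = 757.2 mg/h

757 mg/h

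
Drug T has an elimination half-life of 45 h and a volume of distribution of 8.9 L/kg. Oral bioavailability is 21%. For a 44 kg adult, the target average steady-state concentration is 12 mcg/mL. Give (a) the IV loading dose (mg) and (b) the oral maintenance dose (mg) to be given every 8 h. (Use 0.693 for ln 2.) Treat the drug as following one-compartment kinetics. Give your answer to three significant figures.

Vd(total) = 44 kg × 8.9 L/kg = 391.6 L
LD = Vd × C = 391.6 × 12 = 4699 mg
CL = 0.693 × Vd / t½ = 0.693 × 391.6 / 45 = 6.031 L/h
D = CL × Css × τ / F = 6.031 × 12 × 8 / 0.21 = 2757 mg

(a) 4700 mg; (b) 2760 mg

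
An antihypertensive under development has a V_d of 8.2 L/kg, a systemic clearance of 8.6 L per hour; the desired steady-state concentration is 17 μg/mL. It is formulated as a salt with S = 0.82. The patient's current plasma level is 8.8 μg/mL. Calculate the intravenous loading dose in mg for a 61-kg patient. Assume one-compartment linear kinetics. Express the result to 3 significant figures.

5000 mg

Vd(total) = 61 kg × 8.2 L/kg = 500.2 L
Concentration deficit ΔC = 17 − 8.8 = 8.200 mg/L
LD = Vd × ΔC / S = 500.2 × 8.200 / 0.82 = 5002 mg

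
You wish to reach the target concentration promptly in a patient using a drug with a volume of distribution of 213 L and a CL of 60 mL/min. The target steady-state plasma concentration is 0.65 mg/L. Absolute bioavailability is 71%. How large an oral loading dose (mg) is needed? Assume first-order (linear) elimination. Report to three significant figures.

LD = Vd × C / F = 213.0 × 0.6500 / 0.71 = 195.0 mg

195 mg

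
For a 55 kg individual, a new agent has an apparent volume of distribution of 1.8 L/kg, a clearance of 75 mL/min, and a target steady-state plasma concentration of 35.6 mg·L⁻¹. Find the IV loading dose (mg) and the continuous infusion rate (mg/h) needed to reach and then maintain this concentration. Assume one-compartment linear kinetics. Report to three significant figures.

Vd(total) = 55 kg × 1.8 L/kg = 99.00 L
LD = Vd · C_target = 99.00 × 35.6 = 3524 mg
CL = 75 mL/min × 60/1000 = 4.500 L/h
Infusion rate = 4.500 L/h × 35.6 mg/L = 160.2 mg/h

(a) 3520 mg; (b) 160 mg/h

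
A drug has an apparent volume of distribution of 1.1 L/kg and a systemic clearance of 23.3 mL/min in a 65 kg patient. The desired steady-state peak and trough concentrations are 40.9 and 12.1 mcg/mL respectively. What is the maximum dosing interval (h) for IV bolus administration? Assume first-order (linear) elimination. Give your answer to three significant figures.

Total Vd = 1.1 × 65 = 71.50 L
Convert clearance: 23.3 mL/min × 60 min/h ÷ 1000 mL/L = 1.398 L/h
k = CL / Vd = 1.398 / 71.50 = 0.01955 h⁻¹
Between IV bolus doses, concentration decays as C = C₀·e^(−kτ), so C_peak/C_trough = e^(kτ).
τ_max = ln(C_peak/C_trough) / k = ln(40.9/12.1) / 0.01955 = 1.218 / 0.01955 = 62.30 h

62.3 h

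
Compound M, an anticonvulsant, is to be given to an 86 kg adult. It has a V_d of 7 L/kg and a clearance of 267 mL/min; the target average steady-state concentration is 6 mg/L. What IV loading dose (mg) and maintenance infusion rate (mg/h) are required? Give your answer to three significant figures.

Vd(total) = 86 kg × 7 L/kg = 602.0 L
Loading dose = Vd × C = 602.0 × 6 = 3612 mg
Convert clearance: 267 mL/min × 60 min/h ÷ 1000 mL/L = 16.02 L/h
Infusion rate = 16.02 L/h × 6 mg/L = 96.12 mg/h

(a) 3610 mg; (b) 96.1 mg/h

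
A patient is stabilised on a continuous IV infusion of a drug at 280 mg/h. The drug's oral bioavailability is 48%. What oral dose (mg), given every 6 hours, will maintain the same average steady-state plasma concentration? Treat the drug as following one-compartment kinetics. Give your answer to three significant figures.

To maintain the same Css, the systemic dosing rate must be unchanged: F·D/τ = infusion rate.
D = rate × τ / F = 280 × 6 / 0.48 = 3500 mg

3500 mg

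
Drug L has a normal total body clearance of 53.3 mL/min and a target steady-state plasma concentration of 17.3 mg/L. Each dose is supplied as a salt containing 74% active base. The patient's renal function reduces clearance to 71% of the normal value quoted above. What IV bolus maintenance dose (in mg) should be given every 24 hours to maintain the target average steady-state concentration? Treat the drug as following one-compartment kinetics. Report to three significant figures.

1270 mg

CL = 53.3 mL/min = 53.3 × 0.06 = 3.198 L/h
Patient clearance = 0.71 × 3.198 = 2.271 L/h
D = CL × Css × τ / S = 2.271 × 17.3 × 24 / 0.74 = 1274 mg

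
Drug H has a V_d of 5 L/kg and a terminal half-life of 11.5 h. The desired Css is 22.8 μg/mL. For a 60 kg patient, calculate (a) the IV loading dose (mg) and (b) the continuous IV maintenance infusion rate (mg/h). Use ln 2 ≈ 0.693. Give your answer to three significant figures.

(a) 6840 mg; (b) 412 mg/h

Vd = 5 L/kg × 60 kg = 300.0 L
LD = Vd × C = 300.0 × 22.8 = 6840 mg
CL = 0.693 × Vd / t½ = 0.693 × 300.0 / 11.5 = 18.08 L/h
Infusion rate = CL × Css = 18.08 × 22.8 = 412.2 mg/h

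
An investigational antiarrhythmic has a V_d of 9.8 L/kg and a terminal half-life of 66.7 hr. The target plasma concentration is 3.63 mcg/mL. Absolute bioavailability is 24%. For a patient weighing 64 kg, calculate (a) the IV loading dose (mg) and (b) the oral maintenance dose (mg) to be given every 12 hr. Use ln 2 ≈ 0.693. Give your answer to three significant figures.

Vd = 9.8 L/kg × 64 kg = 627.2 L
LD = Vd × C = 627.2 × 3.63 = 2277 mg
CL = 0.693 × Vd / t½ = 0.693 × 627.2 / 66.7 = 6.516 L/h
D = CL × Css × τ / F = 6.516 × 3.63 × 12 / 0.24 = 1183 mg

(a) 2280 mg; (b) 1180 mg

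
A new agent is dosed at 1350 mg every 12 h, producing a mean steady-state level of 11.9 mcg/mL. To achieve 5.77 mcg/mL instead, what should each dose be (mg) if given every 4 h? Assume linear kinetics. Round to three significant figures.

For first-order elimination, Css ∝ F·D/(CL·τ); F and CL are unchanged, so Css ∝ D/τ.
D₂ = D₁ × (Css,target / Css,current) × (τ₂/τ₁) = 1350 × (5.77/11.9) × (4/12) = 218.2 mg

218 mg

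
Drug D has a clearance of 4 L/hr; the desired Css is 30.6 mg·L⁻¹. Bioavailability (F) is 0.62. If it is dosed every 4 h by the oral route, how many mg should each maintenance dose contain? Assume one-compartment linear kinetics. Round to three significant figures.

D = CL × Css × τ / F = 4.000 × 30.6 × 4 / 0.62 = 789.7 mg

790 mg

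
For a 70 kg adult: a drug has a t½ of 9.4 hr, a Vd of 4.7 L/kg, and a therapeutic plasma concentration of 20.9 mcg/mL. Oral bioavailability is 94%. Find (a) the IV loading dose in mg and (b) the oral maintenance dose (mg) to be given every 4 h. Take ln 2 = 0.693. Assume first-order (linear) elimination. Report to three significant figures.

(a) 6880 mg; (b) 2160 mg

Vd = 4.7 L/kg × 70 kg = 329.0 L
LD = Vd × C = 329.0 × 20.9 = 6876 mg
CL = 0.693 × Vd / t½ = 0.693 × 329.0 / 9.4 = 24.26 L/h
D = CL × Css × τ / F = 24.26 × 20.9 × 4 / 0.94 = 2158 mg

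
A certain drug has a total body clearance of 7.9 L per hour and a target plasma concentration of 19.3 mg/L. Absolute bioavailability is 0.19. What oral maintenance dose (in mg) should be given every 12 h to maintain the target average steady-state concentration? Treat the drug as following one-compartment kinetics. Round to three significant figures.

D = CL × Css × τ / F = 7.900 × 19.3 × 12 / 0.19 = 9630 mg

9630 mg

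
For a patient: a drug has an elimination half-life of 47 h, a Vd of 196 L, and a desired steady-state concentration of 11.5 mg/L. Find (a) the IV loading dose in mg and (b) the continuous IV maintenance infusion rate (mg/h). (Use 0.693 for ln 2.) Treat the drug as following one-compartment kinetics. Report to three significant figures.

LD = Vd × C = 196.0 × 11.5 = 2254 mg
CL = 0.693 × Vd / t½ = 0.693 × 196.0 / 47 = 2.890 L/h
Infusion rate = CL × Css = 2.890 × 11.5 = 33.24 mg/h

(a) 2250 mg; (b) 33.2 mg/h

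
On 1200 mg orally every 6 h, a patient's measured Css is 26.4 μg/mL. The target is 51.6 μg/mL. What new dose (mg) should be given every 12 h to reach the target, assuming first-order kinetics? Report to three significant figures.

4690 mg

With linear kinetics, Css is proportional to dose rate (D/τ) at fixed clearance.
D₂ = D₁ × (Css,target / Css,current) × (τ₂/τ₁) = 1200 × (51.6/26.4) × (12/6) = 4691 mg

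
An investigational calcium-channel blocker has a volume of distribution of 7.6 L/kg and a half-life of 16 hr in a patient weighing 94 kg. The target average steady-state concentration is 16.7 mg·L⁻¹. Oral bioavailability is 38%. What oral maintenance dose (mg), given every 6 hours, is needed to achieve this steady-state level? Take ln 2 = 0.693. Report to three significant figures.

Vd(total) = 94 kg × 7.6 L/kg = 714.4 L
CL = ln 2 · Vd / t½ = 0.693 × 714.4 / 16 = 30.94 L/h
D = CL × Css × τ / F = 30.94 × 16.7 × 6 / 0.38 = 8158 mg

8160 mg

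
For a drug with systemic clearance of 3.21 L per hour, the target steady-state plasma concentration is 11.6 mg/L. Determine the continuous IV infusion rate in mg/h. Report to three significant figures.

37.2 mg/h

R₀ = 3.210 × 11.6 = 37.24 mg/h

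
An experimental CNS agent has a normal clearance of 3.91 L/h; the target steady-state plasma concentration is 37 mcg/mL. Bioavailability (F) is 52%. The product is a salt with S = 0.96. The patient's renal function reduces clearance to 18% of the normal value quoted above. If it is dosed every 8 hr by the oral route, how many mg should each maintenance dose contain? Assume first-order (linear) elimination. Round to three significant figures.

Patient clearance = 0.18 × 3.910 = 0.7038 L/h
At steady state, dose per interval replaces the amount cleared in that interval: F·S·D/τ = CL·Css.
D = CL × Css × τ / F / S = 0.7038 × 37 × 8 / 0.52 / 0.96 = 417.3 mg

417 mg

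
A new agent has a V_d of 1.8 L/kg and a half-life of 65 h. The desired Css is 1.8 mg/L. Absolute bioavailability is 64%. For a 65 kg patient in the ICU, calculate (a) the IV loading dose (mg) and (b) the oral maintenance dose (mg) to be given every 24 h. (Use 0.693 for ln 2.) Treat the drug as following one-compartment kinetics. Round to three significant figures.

(a) 211 mg; (b) 84.2 mg

Vd = 1.8 L/kg × 65 kg = 117.0 L
LD = Vd × C = 117.0 × 1.8 = 210.6 mg
CL = 0.693 × Vd / t½ = 0.693 × 117.0 / 65 = 1.247 L/h
D = CL × Css × τ / F = 1.247 × 1.8 × 24 / 0.64 = 84.17 mg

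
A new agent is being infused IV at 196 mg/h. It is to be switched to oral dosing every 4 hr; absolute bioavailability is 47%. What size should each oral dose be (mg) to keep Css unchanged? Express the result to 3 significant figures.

1670 mg

To maintain the same Css, the systemic dosing rate must be unchanged: F·D/τ = infusion rate.
D = rate × τ / F = 196 × 4 / 0.47 = 1668 mg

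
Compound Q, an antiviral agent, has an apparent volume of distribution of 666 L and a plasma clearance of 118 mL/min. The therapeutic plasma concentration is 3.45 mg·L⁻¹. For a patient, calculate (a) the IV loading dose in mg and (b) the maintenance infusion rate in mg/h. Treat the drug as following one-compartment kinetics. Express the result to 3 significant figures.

Loading: fill Vd to C_target → 666.0 L × 3.45 mg/L = 2298 mg
Convert clearance: 118 mL/min × 60 min/h ÷ 1000 mL/L = 7.080 L/h
Maintenance infusion rate = CL × Css = 7.080 × 3.45 = 24.43 mg/h

(a) 2300 mg; (b) 24.4 mg/h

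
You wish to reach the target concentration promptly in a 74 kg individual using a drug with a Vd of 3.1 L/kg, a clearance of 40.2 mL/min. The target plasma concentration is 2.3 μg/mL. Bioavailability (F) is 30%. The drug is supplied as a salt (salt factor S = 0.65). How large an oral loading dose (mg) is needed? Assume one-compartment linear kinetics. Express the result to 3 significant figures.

Total Vd = 3.1 × 74 = 229.4 L
The loading dose fills Vd to the target concentration; clearance is irrelevant here.
LD = Vd × C / F / S = 229.4 × 2.300 / 0.3 / 0.65 = 2706 mg

2710 mg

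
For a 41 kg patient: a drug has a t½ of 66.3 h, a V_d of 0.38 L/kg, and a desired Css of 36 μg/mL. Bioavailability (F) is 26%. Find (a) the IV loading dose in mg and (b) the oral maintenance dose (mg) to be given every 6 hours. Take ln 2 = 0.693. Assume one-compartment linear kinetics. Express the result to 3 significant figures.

Vd = 0.38 L/kg × 41 kg = 15.58 L
LD = Vd × C = 15.58 × 36 = 560.9 mg
CL = 0.693 × Vd / t½ = 0.693 × 15.58 / 66.3 = 0.1628 L/h
D = CL × Css × τ / F = 0.1628 × 36 × 6 / 0.26 = 135.2 mg

(a) 561 mg; (b) 135 mg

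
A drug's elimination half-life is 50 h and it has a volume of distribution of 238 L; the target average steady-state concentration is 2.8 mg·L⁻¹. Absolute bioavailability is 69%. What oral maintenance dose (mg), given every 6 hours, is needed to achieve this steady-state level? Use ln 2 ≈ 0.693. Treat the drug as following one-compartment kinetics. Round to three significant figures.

80.3 mg

CL = 0.693 × Vd / t½ = 0.693 × 238.0 / 50 = 3.299 L/h
D = CL × Css × τ / F = 3.299 × 2.8 × 6 / 0.69 = 80.32 mg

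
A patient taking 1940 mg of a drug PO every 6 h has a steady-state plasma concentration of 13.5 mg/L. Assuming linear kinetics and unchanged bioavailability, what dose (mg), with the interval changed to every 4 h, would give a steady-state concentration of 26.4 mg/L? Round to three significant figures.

2530 mg

With linear kinetics, Css is proportional to dose rate (D/τ) at fixed clearance.
D₂ = D₁ × (Css,target / Css,current) × (τ₂/τ₁) = 1940 × (26.4/13.5) × (4/6) = 2529 mg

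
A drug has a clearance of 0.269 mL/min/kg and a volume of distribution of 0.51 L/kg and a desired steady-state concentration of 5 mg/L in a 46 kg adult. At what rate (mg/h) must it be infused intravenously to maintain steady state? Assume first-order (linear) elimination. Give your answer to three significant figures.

CL = 0.269 mL/min/kg × 46 kg = 12.37 mL/min = 12.37 × 60/1000 = 0.7422 L/h
Rate = CL × Css = 0.7422 × 5 = 3.711 mg/h

3.71 mg/h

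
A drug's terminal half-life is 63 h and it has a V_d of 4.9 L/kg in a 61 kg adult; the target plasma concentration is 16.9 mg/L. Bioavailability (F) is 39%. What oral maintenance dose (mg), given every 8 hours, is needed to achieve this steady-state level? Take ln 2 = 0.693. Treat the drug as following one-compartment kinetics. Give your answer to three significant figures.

Vd = 4.9 L/kg × 61 kg = 298.9 L
CL = 0.693 × Vd / t½ = 0.693 × 298.9 / 63 = 3.288 L/h
D = CL × Css × τ / F = 3.288 × 16.9 × 8 / 0.39 = 1140 mg

1140 mg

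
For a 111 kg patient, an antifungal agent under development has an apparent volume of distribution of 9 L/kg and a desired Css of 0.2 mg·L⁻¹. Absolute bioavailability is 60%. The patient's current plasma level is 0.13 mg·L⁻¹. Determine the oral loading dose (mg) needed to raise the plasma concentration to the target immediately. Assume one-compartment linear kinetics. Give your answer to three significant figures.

Vd(total) = 111 kg × 9 L/kg = 999.0 L
The loading dose fills Vd to the target concentration.
Concentration deficit ΔC = 0.2 − 0.13 = 0.07000 mg/L
LD = Vd × ΔC / F = 999.0 × 0.07000 / 0.6 = 116.6 mg

117 mg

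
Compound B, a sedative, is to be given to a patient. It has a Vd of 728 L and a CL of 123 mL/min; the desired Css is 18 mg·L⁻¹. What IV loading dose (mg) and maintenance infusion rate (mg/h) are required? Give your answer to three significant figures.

(a) 13100 mg; (b) 133 mg/h

Loading dose = Vd × C = 728.0 × 18 = 13100 mg
CL = 123 mL/min = 123 × 0.06 = 7.380 L/h
Infusion rate = 7.380 L/h × 18 mg/L = 132.8 mg/h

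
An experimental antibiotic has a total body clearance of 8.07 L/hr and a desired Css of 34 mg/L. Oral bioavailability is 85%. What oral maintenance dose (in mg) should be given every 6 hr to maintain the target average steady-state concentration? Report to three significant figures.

1940 mg

At steady state, dose per interval replaces the amount cleared in that interval: F·D/τ = CL·Css.
D = CL × Css × τ / F = 8.070 × 34 × 6 / 0.85 = 1937 mg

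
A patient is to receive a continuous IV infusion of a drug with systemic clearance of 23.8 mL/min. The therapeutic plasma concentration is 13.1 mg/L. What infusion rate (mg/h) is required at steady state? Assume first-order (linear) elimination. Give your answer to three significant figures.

18.7 mg/h

CL = 23.8 mL/min = 23.8 × 0.06 = 1.428 L/h
At steady state, infusion rate equals elimination rate: rate in = CL × Css.
R₀ = 1.428 × 13.1 = 18.71 mg/h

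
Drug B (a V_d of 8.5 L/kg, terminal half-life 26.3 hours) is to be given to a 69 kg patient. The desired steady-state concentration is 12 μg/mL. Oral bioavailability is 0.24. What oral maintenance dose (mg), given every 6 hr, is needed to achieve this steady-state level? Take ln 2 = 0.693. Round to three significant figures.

4640 mg

Vd(total) = 69 kg × 8.5 L/kg = 586.5 L
CL = ln 2 · Vd / t½ = 0.693 × 586.5 / 26.3 = 15.45 L/h
D = CL × Css × τ / F = 15.45 × 12 × 6 / 0.24 = 4635 mg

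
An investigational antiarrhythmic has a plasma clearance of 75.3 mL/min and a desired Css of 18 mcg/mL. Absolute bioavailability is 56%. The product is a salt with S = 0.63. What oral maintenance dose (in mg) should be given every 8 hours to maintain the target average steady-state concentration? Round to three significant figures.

1840 mg

CL = 75.3 mL/min = 75.3 × 0.06 = 4.518 L/h
At steady state, dose per interval replaces the amount cleared in that interval: F·S·D/τ = CL·Css.
D = CL × Css × τ / F / S = 4.518 × 18 × 8 / 0.56 / 0.63 = 1844 mg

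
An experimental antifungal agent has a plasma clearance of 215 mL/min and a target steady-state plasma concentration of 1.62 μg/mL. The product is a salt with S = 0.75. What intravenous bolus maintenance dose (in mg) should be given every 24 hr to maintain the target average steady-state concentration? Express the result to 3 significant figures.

669 mg

CL = 215 mL/min × 60/1000 = 12.90 L/h
At steady state, dose per interval replaces the amount cleared in that interval: S·D/τ = CL·Css.
D = CL × Css × τ / S = 12.90 × 1.62 × 24 / 0.75 = 668.7 mg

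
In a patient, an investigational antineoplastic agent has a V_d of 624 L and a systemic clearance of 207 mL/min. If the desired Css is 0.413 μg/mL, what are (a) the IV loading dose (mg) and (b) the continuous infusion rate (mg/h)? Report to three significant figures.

(a) 258 mg; (b) 5.13 mg/h

Loading dose = Vd × C = 624.0 × 0.413 = 257.7 mg
CL = 207 mL/min × 60/1000 = 12.42 L/h
Maintenance infusion rate = CL × Css = 12.42 × 0.413 = 5.129 mg/h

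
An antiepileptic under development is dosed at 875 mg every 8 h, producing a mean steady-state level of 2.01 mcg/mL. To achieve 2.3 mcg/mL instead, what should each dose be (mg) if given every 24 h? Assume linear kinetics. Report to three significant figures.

3000 mg

For first-order elimination, Css ∝ F·D/(CL·τ); F and CL are unchanged, so Css ∝ D/τ.
D₂ = D₁ × (Css,target / Css,current) × (τ₂/τ₁) = 875 × (2.3/2.01) × (24/8) = 3004 mg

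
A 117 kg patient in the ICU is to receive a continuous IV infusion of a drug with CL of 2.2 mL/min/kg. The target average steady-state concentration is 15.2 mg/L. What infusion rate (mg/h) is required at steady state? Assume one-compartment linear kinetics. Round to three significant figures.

CL = 2.2 mL/min/kg × 117 kg = 257.4 mL/min = 257.4 × 60/1000 = 15.44 L/h
At steady state, infusion rate equals elimination rate: rate in = CL × Css.
R₀ = 15.44 × 15.2 = 234.7 mg/h

235 mg/h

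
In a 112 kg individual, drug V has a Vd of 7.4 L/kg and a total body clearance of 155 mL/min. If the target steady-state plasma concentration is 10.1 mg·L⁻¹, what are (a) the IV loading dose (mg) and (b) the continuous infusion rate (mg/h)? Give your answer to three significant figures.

(a) 8370 mg; (b) 93.9 mg/h

Vd = 7.4 L/kg × 112 kg = 828.8 L
Loading: fill Vd to C_target → 828.8 L × 10.1 mg/L = 8371 mg
CL = 155 mL/min × 60/1000 = 9.300 L/h
Maintenance: replace elimination → rate = CL × Css = 9.300 × 10.1 = 93.93 mg/h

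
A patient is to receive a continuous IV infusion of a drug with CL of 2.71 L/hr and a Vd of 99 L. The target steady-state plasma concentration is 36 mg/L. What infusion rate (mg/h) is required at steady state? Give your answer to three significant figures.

97.6 mg/h

Infusion rate = CL · Css = 2.710 L/h × 36 mg/L = 97.56 mg/h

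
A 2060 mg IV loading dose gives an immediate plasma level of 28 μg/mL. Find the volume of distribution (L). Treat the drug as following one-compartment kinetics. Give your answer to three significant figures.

Immediately after an IV bolus, C₀ = Dose / Vd, so Vd = Dose / C₀.
Vd = 2060 / 28 = 73.57 L

73.6 L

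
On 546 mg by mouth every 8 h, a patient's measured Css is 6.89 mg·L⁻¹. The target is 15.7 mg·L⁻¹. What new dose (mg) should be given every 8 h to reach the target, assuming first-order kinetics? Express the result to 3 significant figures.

1240 mg

With linear kinetics, Css is proportional to dose rate (D/τ) at fixed clearance.
D₂ = D₁ × (Css,target / Css,current) = 546 × 15.7/6.89 = 1244 mg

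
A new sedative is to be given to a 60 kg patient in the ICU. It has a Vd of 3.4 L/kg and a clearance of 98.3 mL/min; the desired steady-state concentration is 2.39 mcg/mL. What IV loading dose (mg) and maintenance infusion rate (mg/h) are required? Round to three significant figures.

Vd = 3.4 L/kg × 60 kg = 204.0 L
Loading dose = Vd × C = 204.0 × 2.39 = 487.6 mg
Convert clearance: 98.3 mL/min × 60 min/h ÷ 1000 mL/L = 5.898 L/h
Maintenance infusion rate = CL × Css = 5.898 × 2.39 = 14.10 mg/h

(a) 488 mg; (b) 14.1 mg/h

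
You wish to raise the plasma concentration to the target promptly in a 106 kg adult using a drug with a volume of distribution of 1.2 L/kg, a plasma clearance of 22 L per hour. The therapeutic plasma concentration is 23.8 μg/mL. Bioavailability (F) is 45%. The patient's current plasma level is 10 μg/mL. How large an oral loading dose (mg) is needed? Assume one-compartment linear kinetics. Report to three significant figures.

3900 mg

Total Vd = 1.2 × 106 = 127.2 L
Concentration deficit ΔC = 23.8 − 10 = 13.80 mg/L
LD = Vd × ΔC / F = 127.2 × 13.80 / 0.45 = 3901 mg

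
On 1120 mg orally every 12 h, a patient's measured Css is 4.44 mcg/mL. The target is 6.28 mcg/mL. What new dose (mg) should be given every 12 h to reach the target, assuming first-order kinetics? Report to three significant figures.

With linear kinetics, Css is proportional to dose rate (D/τ) at fixed clearance.
D₂ = D₁ × (Css,target / Css,current) = 1120 × 6.28/4.44 = 1584 mg

1580 mg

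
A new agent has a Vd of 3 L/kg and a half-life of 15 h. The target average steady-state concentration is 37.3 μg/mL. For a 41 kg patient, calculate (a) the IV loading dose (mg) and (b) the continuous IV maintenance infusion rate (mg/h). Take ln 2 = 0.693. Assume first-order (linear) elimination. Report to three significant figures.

Vd(total) = 41 kg × 3 L/kg = 123.0 L
LD = Vd × C = 123.0 × 37.3 = 4588 mg
CL = 0.693 × Vd / t½ = 0.693 × 123.0 / 15 = 5.683 L/h
Infusion rate = CL × Css = 5.683 × 37.3 = 212.0 mg/h

(a) 4590 mg; (b) 212 mg/h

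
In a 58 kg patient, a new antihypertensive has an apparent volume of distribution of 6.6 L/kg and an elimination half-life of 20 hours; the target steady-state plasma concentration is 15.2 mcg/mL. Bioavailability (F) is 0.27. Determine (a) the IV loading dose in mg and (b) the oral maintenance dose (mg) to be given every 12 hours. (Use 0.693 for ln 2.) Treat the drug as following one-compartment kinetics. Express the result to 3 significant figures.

(a) 5820 mg; (b) 8960 mg

Vd(total) = 58 kg × 6.6 L/kg = 382.8 L
LD = Vd × C = 382.8 × 15.2 = 5819 mg
CL = 0.693 × Vd / t½ = 0.693 × 382.8 / 20 = 13.26 L/h
D = CL × Css × τ / F = 13.26 × 15.2 × 12 / 0.27 = 8958 mg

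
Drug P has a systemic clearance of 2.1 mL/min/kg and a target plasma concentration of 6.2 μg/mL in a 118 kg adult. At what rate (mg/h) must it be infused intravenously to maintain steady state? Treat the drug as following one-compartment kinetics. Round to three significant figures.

92.2 mg/h

CL = 2.1 mL/min/kg × 118 kg = 247.8 mL/min = 247.8 × 60/1000 = 14.87 L/h
Infusion rate = CL · Css = 14.87 L/h × 6.2 mg/L = 92.19 mg/h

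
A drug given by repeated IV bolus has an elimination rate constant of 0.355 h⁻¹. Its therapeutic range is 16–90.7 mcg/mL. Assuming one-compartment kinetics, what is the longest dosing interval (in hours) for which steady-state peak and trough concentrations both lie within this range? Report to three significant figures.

Between IV bolus doses, concentration decays as C = C₀·e^(−kτ), so C_peak/C_trough = e^(kτ).
τ_max = ln(C_peak/C_trough) / k = ln(90.7/16) / 0.3550 = 1.735 / 0.3550 = 4.887 h

4.89 h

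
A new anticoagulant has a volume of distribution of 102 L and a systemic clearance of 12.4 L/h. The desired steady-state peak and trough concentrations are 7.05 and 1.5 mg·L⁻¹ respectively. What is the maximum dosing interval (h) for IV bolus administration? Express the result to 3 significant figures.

k = CL / Vd = 12.40 / 102.0 = 0.1216 h⁻¹
Between IV bolus doses, concentration decays as C = C₀·e^(−kτ), so C_peak/C_trough = e^(kτ).
τ_max = ln(C_peak/C_trough) / k = ln(7.05/1.5) / 0.1216 = 1.548 / 0.1216 = 12.73 h

12.7 h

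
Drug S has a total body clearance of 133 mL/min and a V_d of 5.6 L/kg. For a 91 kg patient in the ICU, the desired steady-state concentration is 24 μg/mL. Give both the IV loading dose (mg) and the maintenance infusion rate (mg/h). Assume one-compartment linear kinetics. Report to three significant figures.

(a) 12200 mg; (b) 192 mg/h

Total Vd = 5.6 × 91 = 509.6 L
LD = Vd · C_target = 509.6 × 24 = 12230 mg
CL = 133 mL/min = 133 × 0.06 = 7.980 L/h
Maintenance infusion rate = CL × Css = 7.980 × 24 = 191.5 mg/h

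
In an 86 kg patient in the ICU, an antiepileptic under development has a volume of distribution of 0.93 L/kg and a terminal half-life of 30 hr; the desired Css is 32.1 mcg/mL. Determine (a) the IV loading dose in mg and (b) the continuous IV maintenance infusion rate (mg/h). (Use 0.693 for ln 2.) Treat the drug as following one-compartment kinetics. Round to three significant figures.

Total Vd = 0.93 × 86 = 79.98 L
LD = Vd × C = 79.98 × 32.1 = 2567 mg
CL = 0.693 × Vd / t½ = 0.693 × 79.98 / 30 = 1.848 L/h
Infusion rate = CL × Css = 1.848 × 32.1 = 59.32 mg/h

(a) 2570 mg; (b) 59.3 mg/h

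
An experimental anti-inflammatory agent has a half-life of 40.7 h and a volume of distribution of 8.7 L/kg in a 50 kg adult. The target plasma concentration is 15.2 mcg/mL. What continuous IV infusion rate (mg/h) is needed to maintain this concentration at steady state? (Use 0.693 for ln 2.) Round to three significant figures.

Vd = 8.7 L/kg × 50 kg = 435.0 L
CL = 0.693 × Vd / t½ = 0.693 × 435.0 / 40.7 = 7.407 L/h
Infusion rate = CL × Css = 7.407 × 15.2 = 112.6 mg/h

113 mg/h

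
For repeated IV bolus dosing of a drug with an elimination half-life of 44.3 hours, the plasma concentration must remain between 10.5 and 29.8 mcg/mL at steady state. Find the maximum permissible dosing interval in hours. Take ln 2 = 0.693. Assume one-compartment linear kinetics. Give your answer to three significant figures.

66.7 h

k = 0.693 / t½ = 0.693 / 44.3 = 0.01564 h⁻¹
Between IV bolus doses, concentration decays as C = C₀·e^(−kτ), so C_peak/C_trough = e^(kτ).
τ_max = ln(C_peak/C_trough) / k = ln(29.8/10.5) / 0.01564 = 1.043 / 0.01564 = 66.69 h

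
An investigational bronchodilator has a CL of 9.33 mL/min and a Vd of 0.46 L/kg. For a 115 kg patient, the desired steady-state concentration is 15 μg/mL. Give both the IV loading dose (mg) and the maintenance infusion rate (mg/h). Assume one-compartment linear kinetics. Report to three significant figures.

(a) 794 mg; (b) 8.40 mg/h

Vd(total) = 115 kg × 0.46 L/kg = 52.90 L
LD = Vd · C_target = 52.90 × 15 = 793.5 mg
CL = 9.33 mL/min = 9.33 × 0.06 = 0.5598 L/h
Infusion rate = 0.5598 L/h × 15 mg/L = 8.397 mg/h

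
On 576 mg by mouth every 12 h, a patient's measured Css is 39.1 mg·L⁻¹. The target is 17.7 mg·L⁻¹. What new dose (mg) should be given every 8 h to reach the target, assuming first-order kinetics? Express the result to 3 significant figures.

174 mg

With linear kinetics, Css is proportional to dose rate (D/τ) at fixed clearance.
D₂ = D₁ × (Css,target / Css,current) × (τ₂/τ₁) = 576 × (17.7/39.1) × (8/12) = 173.8 mg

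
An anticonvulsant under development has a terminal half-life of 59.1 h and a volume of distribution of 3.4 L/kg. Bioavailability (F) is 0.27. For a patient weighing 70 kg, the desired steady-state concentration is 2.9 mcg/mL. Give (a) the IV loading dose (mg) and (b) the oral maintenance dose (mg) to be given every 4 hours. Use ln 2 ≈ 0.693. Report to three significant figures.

Vd(total) = 70 kg × 3.4 L/kg = 238.0 L
LD = Vd × C = 238.0 × 2.9 = 690.2 mg
CL = 0.693 × Vd / t½ = 0.693 × 238.0 / 59.1 = 2.791 L/h
D = CL × Css × τ / F = 2.791 × 2.9 × 4 / 0.27 = 119.9 mg

(a) 690 mg; (b) 120 mg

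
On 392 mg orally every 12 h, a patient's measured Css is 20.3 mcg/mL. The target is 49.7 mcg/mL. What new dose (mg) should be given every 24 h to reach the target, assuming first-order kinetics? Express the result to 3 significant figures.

1920 mg

For first-order elimination, Css ∝ F·D/(CL·τ); F and CL are unchanged, so Css ∝ D/τ.
D₂ = D₁ × (Css,target / Css,current) × (τ₂/τ₁) = 392 × (49.7/20.3) × (24/12) = 1919 mg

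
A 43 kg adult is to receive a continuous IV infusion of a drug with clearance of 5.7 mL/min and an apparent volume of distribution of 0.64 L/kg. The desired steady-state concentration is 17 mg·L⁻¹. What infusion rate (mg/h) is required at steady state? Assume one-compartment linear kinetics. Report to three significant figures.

Convert clearance: 5.7 mL/min × 60 min/h ÷ 1000 mL/L = 0.3420 L/h
Infusion rate = CL · Css = 0.3420 L/h × 17 mg/L = 5.814 mg/h

5.81 mg/h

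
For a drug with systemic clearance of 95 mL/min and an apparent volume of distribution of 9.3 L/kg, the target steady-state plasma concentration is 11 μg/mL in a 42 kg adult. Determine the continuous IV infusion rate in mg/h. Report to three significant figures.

62.7 mg/h

CL = 95 mL/min × 60/1000 = 5.700 L/h
Maintenance depends on clearance, not Vd — rate in must match rate out.
R₀ = 5.700 × 11 = 62.70 mg/h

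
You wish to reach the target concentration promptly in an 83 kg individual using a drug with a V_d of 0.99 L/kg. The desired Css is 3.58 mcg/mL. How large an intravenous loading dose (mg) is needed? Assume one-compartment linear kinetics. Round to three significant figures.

Total Vd = 0.99 × 83 = 82.17 L
LD = Vd × C = 82.17 × 3.580 = 294.2 mg

294 mg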